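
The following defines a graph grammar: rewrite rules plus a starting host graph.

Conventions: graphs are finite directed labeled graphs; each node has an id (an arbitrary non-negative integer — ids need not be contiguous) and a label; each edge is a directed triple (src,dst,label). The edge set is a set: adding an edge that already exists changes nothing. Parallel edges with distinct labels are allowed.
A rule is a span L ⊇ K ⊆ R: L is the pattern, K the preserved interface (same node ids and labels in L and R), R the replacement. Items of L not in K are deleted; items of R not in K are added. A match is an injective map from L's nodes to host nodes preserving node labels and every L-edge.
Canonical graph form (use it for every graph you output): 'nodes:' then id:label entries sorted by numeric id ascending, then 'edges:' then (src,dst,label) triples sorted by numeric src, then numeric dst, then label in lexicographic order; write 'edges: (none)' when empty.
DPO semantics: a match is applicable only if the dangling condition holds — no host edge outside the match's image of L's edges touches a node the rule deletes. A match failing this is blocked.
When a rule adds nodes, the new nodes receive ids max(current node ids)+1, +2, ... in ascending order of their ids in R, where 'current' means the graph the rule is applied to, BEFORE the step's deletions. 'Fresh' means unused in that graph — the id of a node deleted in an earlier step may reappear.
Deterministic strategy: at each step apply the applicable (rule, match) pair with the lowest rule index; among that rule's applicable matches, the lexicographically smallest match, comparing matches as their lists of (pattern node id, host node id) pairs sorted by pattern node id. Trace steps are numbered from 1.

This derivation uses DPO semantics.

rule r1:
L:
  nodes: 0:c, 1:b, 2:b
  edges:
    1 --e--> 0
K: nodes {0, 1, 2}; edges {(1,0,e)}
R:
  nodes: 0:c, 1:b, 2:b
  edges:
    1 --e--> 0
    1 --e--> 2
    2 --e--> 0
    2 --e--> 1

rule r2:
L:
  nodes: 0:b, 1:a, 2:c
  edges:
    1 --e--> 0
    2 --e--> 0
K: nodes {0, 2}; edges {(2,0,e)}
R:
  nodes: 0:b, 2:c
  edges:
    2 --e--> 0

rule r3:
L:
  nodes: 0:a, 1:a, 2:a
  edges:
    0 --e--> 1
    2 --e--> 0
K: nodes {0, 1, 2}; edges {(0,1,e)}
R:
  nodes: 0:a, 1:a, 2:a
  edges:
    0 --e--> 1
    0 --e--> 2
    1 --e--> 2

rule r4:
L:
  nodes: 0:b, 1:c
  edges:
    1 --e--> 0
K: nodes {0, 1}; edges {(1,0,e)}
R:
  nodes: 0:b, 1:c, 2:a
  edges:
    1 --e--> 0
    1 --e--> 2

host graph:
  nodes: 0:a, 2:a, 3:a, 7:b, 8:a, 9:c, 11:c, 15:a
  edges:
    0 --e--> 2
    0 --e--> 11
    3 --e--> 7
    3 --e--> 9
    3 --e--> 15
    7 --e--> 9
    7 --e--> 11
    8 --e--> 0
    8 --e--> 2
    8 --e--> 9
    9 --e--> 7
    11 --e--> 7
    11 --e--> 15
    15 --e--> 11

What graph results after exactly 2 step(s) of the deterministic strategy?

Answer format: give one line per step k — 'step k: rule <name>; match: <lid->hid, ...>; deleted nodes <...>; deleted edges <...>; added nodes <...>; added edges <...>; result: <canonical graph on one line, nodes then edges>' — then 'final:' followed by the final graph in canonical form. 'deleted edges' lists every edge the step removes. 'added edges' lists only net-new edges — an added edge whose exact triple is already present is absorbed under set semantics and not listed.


step 1: rule r3; match: 0->0, 1->2, 2->8; deleted nodes (none); deleted edges (8,0,e); added nodes (none); added edges (0,8,e); (2,8,e); result: nodes: 0:a, 2:a, 3:a, 7:b, 8:a, 9:c, 11:c, 15:a edges: (0,2,e); (0,8,e); (0,11,e); (2,8,e); (3,7,e); (3,9,e); (3,15,e); (7,9,e); (7,11,e); (8,2,e); (8,9,e); (9,7,e); (11,7,e); (11,15,e); (15,11,e)
step 2: rule r3; match: 0->2, 1->8, 2->0; deleted nodes (none); deleted edges (0,2,e); added nodes (none); added edges (2,0,e); (8,0,e); result: nodes: 0:a, 2:a, 3:a, 7:b, 8:a, 9:c, 11:c, 15:a edges: (0,8,e); (0,11,e); (2,0,e); (2,8,e); (3,7,e); (3,9,e); (3,15,e); (7,9,e); (7,11,e); (8,0,e); (8,2,e); (8,9,e); (9,7,e); (11,7,e); (11,15,e); (15,11,e)
final:
nodes: 0:a, 2:a, 3:a, 7:b, 8:a, 9:c, 11:c, 15:a
edges: (0,8,e); (0,11,e); (2,0,e); (2,8,e); (3,7,e); (3,9,e); (3,15,e); (7,9,e); (7,11,e); (8,0,e); (8,2,e); (8,9,e); (9,7,e); (11,7,e); (11,15,e); (15,11,e)


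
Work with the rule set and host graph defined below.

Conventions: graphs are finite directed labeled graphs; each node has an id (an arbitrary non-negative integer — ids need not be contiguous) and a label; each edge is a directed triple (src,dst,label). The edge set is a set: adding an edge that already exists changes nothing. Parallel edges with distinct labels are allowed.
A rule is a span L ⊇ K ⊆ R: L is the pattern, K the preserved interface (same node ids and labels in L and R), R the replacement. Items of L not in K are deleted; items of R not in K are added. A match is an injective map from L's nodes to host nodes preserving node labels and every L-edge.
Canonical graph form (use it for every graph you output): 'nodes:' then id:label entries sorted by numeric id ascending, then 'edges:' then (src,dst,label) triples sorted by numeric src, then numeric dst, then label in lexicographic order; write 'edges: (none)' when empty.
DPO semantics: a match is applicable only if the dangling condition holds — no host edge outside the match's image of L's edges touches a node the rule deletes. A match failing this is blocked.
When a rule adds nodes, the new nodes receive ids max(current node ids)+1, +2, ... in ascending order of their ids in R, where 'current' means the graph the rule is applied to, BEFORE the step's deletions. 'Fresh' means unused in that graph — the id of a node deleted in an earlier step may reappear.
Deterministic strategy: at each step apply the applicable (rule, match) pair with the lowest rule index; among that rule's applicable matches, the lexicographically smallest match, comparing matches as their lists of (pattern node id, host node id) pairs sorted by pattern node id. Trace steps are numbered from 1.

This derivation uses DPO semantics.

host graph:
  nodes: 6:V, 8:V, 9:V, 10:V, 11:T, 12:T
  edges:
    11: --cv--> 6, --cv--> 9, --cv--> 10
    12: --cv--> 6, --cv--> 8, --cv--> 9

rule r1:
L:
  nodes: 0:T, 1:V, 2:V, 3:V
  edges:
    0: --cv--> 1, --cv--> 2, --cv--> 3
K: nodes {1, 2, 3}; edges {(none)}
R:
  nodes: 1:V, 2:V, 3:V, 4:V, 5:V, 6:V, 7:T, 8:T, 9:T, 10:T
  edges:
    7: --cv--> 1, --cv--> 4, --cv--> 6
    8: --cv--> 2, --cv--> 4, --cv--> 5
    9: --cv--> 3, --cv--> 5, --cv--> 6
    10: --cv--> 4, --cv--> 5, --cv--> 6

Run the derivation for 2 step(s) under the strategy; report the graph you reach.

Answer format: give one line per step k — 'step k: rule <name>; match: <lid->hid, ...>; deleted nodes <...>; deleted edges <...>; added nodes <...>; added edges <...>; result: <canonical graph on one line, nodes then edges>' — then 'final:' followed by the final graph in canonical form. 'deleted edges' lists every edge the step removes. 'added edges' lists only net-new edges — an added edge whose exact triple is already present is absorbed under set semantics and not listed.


step 1: rule r1; match: 0->11, 1->6, 2->9, 3->10; deleted nodes 11; deleted edges (11,6,cv); (11,9,cv); (11,10,cv); added nodes 13, 14, 15, 16, 17, 18, 19; added edges (16,6,cv); (16,13,cv); (16,15,cv); (17,9,cv); (17,13,cv); (17,14,cv); (18,10,cv); (18,14,cv); (18,15,cv); (19,13,cv); (19,14,cv); (19,15,cv); result: nodes: 6:V, 8:V, 9:V, 10:V, 12:T, 13:V, 14:V, 15:V, 16:T, 17:T, 18:T, 19:T edges: (12,6,cv); (12,8,cv); (12,9,cv); (16,6,cv); (16,13,cv); (16,15,cv); (17,9,cv); (17,13,cv); (17,14,cv); (18,10,cv); (18,14,cv); (18,15,cv); (19,13,cv); (19,14,cv); (19,15,cv)
step 2: rule r1; match: 0->12, 1->6, 2->8, 3->9; deleted nodes 12; deleted edges (12,6,cv); (12,8,cv); (12,9,cv); added nodes 20, 21, 22, 23, 24, 25, 26; added edges (23,6,cv); (23,20,cv); (23,22,cv); (24,8,cv); (24,20,cv); (24,21,cv); (25,9,cv); (25,21,cv); (25,22,cv); (26,20,cv); (26,21,cv); (26,22,cv); result: nodes: 6:V, 8:V, 9:V, 10:V, 13:V, 14:V, 15:V, 16:T, 17:T, 18:T, 19:T, 20:V, 21:V, 22:V, 23:T, 24:T, 25:T, 26:T edges: (16,6,cv); (16,13,cv); (16,15,cv); (17,9,cv); (17,13,cv); (17,14,cv); (18,10,cv); (18,14,cv); (18,15,cv); (19,13,cv); (19,14,cv); (19,15,cv); (23,6,cv); (23,20,cv); (23,22,cv); (24,8,cv); (24,20,cv); (24,21,cv); (25,9,cv); (25,21,cv); (25,22,cv); (26,20,cv); (26,21,cv); (26,22,cv)
final:
nodes: 6:V, 8:V, 9:V, 10:V, 13:V, 14:V, 15:V, 16:T, 17:T, 18:T, 19:T, 20:V, 21:V, 22:V, 23:T, 24:T, 25:T, 26:T
edges: (16,6,cv); (16,13,cv); (16,15,cv); (17,9,cv); (17,13,cv); (17,14,cv); (18,10,cv); (18,14,cv); (18,15,cv); (19,13,cv); (19,14,cv); (19,15,cv); (23,6,cv); (23,20,cv); (23,22,cv); (24,8,cv); (24,20,cv); (24,21,cv); (25,9,cv); (25,21,cv); (25,22,cv); (26,20,cv); (26,21,cv); (26,22,cv)


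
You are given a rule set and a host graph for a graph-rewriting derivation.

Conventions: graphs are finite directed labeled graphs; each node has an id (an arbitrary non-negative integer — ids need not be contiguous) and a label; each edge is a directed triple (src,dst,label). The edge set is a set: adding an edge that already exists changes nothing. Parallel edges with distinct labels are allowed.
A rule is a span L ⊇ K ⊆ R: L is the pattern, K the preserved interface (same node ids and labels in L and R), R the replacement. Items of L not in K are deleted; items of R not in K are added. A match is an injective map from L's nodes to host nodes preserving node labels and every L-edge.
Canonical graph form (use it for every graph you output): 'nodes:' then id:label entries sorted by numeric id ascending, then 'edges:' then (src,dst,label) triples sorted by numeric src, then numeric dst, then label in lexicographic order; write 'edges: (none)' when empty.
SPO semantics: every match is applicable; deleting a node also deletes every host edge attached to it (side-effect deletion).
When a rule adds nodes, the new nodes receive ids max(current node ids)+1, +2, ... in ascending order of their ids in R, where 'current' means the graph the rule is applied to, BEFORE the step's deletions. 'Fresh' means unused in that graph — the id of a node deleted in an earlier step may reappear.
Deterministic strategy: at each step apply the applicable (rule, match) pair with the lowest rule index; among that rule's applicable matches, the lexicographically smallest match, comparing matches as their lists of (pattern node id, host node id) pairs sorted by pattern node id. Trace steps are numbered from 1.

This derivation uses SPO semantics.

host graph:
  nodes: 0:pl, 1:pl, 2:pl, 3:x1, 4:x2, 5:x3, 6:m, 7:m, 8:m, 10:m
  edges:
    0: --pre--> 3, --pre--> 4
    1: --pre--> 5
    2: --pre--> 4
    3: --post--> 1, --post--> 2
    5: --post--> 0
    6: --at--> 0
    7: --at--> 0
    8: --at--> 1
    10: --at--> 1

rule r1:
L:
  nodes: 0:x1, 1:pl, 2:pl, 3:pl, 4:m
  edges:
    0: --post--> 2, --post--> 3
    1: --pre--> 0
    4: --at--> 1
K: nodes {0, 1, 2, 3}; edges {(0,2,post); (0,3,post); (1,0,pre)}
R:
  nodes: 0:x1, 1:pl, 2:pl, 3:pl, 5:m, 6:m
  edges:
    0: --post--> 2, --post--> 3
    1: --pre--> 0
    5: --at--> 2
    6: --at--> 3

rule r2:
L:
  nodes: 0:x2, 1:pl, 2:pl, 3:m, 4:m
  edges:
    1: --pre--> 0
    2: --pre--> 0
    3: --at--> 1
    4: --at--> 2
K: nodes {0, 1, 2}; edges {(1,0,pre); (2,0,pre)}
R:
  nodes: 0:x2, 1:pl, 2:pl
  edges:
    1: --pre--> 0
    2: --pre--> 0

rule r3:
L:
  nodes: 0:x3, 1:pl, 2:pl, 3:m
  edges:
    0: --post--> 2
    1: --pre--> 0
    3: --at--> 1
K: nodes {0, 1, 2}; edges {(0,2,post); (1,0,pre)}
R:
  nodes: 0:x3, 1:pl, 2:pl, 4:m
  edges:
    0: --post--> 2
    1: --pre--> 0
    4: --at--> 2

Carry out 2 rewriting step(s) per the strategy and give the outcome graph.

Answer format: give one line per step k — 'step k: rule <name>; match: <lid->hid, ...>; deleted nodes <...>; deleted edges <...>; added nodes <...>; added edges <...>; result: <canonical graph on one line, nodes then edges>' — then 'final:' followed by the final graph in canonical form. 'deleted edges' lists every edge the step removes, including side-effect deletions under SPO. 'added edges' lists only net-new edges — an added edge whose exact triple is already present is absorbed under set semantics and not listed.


step 1: rule r1; match: 0->3, 1->0, 2->1, 3->2, 4->6; deleted nodes 6; deleted edges (6,0,at); added nodes 11, 12; added edges (11,1,at); (12,2,at); result: nodes: 0:pl, 1:pl, 2:pl, 3:x1, 4:x2, 5:x3, 7:m, 8:m, 10:m, 11:m, 12:m edges: (0,3,pre); (0,4,pre); (1,5,pre); (2,4,pre); (3,1,post); (3,2,post); (5,0,post); (7,0,at); (8,1,at); (10,1,at); (11,1,at); (12,2,at)
step 2: rule r1; match: 0->3, 1->0, 2->1, 3->2, 4->7; deleted nodes 7; deleted edges (7,0,at); added nodes 13, 14; added edges (13,1,at); (14,2,at); result: nodes: 0:pl, 1:pl, 2:pl, 3:x1, 4:x2, 5:x3, 8:m, 10:m, 11:m, 12:m, 13:m, 14:m edges: (0,3,pre); (0,4,pre); (1,5,pre); (2,4,pre); (3,1,post); (3,2,post); (5,0,post); (8,1,at); (10,1,at); (11,1,at); (12,2,at); (13,1,at); (14,2,at)
final:
nodes: 0:pl, 1:pl, 2:pl, 3:x1, 4:x2, 5:x3, 8:m, 10:m, 11:m, 12:m, 13:m, 14:m
edges: (0,3,pre); (0,4,pre); (1,5,pre); (2,4,pre); (3,1,post); (3,2,post); (5,0,post); (8,1,at); (10,1,at); (11,1,at); (12,2,at); (13,1,at); (14,2,at)


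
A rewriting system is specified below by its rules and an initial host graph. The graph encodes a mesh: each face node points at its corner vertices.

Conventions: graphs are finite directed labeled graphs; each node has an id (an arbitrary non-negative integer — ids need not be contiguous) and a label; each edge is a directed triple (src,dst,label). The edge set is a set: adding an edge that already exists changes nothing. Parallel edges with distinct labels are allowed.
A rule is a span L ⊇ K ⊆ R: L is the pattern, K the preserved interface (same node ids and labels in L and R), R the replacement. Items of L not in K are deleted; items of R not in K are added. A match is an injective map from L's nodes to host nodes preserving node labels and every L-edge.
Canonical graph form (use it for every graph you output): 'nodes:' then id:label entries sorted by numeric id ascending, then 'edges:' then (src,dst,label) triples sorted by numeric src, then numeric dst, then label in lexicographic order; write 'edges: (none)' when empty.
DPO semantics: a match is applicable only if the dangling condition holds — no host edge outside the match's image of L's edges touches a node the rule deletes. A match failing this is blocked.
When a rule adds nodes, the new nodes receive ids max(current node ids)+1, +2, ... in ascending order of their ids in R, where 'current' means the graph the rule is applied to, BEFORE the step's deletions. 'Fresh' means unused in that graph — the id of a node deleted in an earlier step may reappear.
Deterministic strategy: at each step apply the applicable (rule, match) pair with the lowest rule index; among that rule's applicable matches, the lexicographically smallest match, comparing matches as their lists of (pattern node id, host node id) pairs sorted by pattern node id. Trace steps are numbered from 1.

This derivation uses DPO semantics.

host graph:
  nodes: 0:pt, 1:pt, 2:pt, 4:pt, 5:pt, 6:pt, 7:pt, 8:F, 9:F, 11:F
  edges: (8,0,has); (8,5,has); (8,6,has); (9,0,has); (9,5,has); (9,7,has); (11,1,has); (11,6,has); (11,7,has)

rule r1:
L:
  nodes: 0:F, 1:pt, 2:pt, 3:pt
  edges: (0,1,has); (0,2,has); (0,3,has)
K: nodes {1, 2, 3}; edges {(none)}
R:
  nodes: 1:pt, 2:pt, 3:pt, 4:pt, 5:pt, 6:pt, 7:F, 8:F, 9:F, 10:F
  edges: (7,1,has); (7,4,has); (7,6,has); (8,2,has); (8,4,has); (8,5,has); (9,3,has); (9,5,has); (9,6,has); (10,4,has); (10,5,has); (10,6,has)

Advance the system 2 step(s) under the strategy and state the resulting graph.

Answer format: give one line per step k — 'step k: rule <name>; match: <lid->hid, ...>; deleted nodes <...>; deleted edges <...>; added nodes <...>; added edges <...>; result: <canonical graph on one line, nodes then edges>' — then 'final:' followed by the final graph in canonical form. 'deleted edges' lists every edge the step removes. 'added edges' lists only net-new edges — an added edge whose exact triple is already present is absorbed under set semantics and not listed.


step 1: rule r1; match: 0->8, 1->0, 2->5, 3->6; deleted nodes 8; deleted edges (8,0,has); (8,5,has); (8,6,has); added nodes 12, 13, 14, 15, 16, 17, 18; added edges (15,0,has); (15,12,has); (15,14,has); (16,5,has); (16,12,has); (16,13,has); (17,6,has); (17,13,has); (17,14,has); (18,12,has); (18,13,has); (18,14,has); result: nodes: 0:pt, 1:pt, 2:pt, 4:pt, 5:pt, 6:pt, 7:pt, 9:F, 11:F, 12:pt, 13:pt, 14:pt, 15:F, 16:F, 17:F, 18:F edges: (9,0,has); (9,5,has); (9,7,has); (11,1,has); (11,6,has); (11,7,has); (15,0,has); (15,12,has); (15,14,has); (16,5,has); (16,12,has); (16,13,has); (17,6,has); (17,13,has); (17,14,has); (18,12,has); (18,13,has); (18,14,has)
step 2: rule r1; match: 0->9, 1->0, 2->5, 3->7; deleted nodes 9; deleted edges (9,0,has); (9,5,has); (9,7,has); added nodes 19, 20, 21, 22, 23, 24, 25; added edges (22,0,has); (22,19,has); (22,21,has); (23,5,has); (23,19,has); (23,20,has); (24,7,has); (24,20,has); (24,21,has); (25,19,has); (25,20,has); (25,21,has); result: nodes: 0:pt, 1:pt, 2:pt, 4:pt, 5:pt, 6:pt, 7:pt, 11:F, 12:pt, 13:pt, 14:pt, 15:F, 16:F, 17:F, 18:F, 19:pt, 20:pt, 21:pt, 22:F, 23:F, 24:F, 25:F edges: (11,1,has); (11,6,has); (11,7,has); (15,0,has); (15,12,has); (15,14,has); (16,5,has); (16,12,has); (16,13,has); (17,6,has); (17,13,has); (17,14,has); (18,12,has); (18,13,has); (18,14,has); (22,0,has); (22,19,has); (22,21,has); (23,5,has); (23,19,has); (23,20,has); (24,7,has); (24,20,has); (24,21,has); (25,19,has); (25,20,has); (25,21,has)
final:
nodes: 0:pt, 1:pt, 2:pt, 4:pt, 5:pt, 6:pt, 7:pt, 11:F, 12:pt, 13:pt, 14:pt, 15:F, 16:F, 17:F, 18:F, 19:pt, 20:pt, 21:pt, 22:F, 23:F, 24:F, 25:F
edges: (11,1,has); (11,6,has); (11,7,has); (15,0,has); (15,12,has); (15,14,has); (16,5,has); (16,12,has); (16,13,has); (17,6,has); (17,13,has); (17,14,has); (18,12,has); (18,13,has); (18,14,has); (22,0,has); (22,19,has); (22,21,has); (23,5,has); (23,19,has); (23,20,has); (24,7,has); (24,20,has); (24,21,has); (25,19,has); (25,20,has); (25,21,has)


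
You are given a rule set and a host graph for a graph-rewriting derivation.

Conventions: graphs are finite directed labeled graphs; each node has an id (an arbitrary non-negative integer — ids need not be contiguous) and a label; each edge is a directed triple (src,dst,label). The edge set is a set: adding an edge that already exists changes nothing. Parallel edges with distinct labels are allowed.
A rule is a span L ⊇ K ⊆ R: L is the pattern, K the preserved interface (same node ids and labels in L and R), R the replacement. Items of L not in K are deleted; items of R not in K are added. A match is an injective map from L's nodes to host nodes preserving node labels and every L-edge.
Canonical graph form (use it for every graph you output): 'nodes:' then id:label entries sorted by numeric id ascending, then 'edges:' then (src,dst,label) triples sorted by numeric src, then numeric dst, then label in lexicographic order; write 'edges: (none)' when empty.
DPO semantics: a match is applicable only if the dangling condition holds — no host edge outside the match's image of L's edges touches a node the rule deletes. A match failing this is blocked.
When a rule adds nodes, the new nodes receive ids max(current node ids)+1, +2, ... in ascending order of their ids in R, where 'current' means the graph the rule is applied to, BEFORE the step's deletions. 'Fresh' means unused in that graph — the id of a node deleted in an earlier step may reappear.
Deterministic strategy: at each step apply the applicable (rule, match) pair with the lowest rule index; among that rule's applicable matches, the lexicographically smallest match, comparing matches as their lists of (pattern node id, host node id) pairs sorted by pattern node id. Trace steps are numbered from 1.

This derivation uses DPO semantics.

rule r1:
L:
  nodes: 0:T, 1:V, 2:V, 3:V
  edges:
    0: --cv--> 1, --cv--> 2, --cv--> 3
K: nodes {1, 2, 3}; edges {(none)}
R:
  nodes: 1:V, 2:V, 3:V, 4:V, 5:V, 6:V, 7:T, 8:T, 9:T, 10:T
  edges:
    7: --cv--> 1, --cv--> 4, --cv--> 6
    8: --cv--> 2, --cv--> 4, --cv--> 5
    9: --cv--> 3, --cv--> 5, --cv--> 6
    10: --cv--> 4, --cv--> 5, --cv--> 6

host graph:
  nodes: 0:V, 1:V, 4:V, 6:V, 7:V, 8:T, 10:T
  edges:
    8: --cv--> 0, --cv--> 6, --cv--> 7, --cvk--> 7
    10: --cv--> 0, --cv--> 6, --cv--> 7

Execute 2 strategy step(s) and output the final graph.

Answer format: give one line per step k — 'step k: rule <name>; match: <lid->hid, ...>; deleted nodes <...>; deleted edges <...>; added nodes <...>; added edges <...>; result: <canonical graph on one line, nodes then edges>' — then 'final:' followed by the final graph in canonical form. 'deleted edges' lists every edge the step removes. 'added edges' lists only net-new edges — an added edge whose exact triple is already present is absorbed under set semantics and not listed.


step 1: rule r1; match: 0->10, 1->0, 2->6, 3->7; deleted nodes 10; deleted edges (10,0,cv); (10,6,cv); (10,7,cv); added nodes 11, 12, 13, 14, 15, 16, 17; added edges (14,0,cv); (14,11,cv); (14,13,cv); (15,6,cv); (15,11,cv); (15,12,cv); (16,7,cv); (16,12,cv); (16,13,cv); (17,11,cv); (17,12,cv); (17,13,cv); result: nodes: 0:V, 1:V, 4:V, 6:V, 7:V, 8:T, 11:V, 12:V, 13:V, 14:T, 15:T, 16:T, 17:T edges: (8,0,cv); (8,6,cv); (8,7,cv); (8,7,cvk); (14,0,cv); (14,11,cv); (14,13,cv); (15,6,cv); (15,11,cv); (15,12,cv); (16,7,cv); (16,12,cv); (16,13,cv); (17,11,cv); (17,12,cv); (17,13,cv)
step 2: rule r1; match: 0->14, 1->0, 2->11, 3->13; deleted nodes 14; deleted edges (14,0,cv); (14,11,cv); (14,13,cv); added nodes 18, 19, 20, 21, 22, 23, 24; added edges (21,0,cv); (21,18,cv); (21,20,cv); (22,11,cv); (22,18,cv); (22,19,cv); (23,13,cv); (23,19,cv); (23,20,cv); (24,18,cv); (24,19,cv); (24,20,cv); result: nodes: 0:V, 1:V, 4:V, 6:V, 7:V, 8:T, 11:V, 12:V, 13:V, 15:T, 16:T, 17:T, 18:V, 19:V, 20:V, 21:T, 22:T, 23:T, 24:T edges: (8,0,cv); (8,6,cv); (8,7,cv); (8,7,cvk); (15,6,cv); (15,11,cv); (15,12,cv); (16,7,cv); (16,12,cv); (16,13,cv); (17,11,cv); (17,12,cv); (17,13,cv); (21,0,cv); (21,18,cv); (21,20,cv); (22,11,cv); (22,18,cv); (22,19,cv); (23,13,cv); (23,19,cv); (23,20,cv); (24,18,cv); (24,19,cv); (24,20,cv)
final:
nodes: 0:V, 1:V, 4:V, 6:V, 7:V, 8:T, 11:V, 12:V, 13:V, 15:T, 16:T, 17:T, 18:V, 19:V, 20:V, 21:T, 22:T, 23:T, 24:T
edges: (8,0,cv); (8,6,cv); (8,7,cv); (8,7,cvk); (15,6,cv); (15,11,cv); (15,12,cv); (16,7,cv); (16,12,cv); (16,13,cv); (17,11,cv); (17,12,cv); (17,13,cv); (21,0,cv); (21,18,cv); (21,20,cv); (22,11,cv); (22,18,cv); (22,19,cv); (23,13,cv); (23,19,cv); (23,20,cv); (24,18,cv); (24,19,cv); (24,20,cv)


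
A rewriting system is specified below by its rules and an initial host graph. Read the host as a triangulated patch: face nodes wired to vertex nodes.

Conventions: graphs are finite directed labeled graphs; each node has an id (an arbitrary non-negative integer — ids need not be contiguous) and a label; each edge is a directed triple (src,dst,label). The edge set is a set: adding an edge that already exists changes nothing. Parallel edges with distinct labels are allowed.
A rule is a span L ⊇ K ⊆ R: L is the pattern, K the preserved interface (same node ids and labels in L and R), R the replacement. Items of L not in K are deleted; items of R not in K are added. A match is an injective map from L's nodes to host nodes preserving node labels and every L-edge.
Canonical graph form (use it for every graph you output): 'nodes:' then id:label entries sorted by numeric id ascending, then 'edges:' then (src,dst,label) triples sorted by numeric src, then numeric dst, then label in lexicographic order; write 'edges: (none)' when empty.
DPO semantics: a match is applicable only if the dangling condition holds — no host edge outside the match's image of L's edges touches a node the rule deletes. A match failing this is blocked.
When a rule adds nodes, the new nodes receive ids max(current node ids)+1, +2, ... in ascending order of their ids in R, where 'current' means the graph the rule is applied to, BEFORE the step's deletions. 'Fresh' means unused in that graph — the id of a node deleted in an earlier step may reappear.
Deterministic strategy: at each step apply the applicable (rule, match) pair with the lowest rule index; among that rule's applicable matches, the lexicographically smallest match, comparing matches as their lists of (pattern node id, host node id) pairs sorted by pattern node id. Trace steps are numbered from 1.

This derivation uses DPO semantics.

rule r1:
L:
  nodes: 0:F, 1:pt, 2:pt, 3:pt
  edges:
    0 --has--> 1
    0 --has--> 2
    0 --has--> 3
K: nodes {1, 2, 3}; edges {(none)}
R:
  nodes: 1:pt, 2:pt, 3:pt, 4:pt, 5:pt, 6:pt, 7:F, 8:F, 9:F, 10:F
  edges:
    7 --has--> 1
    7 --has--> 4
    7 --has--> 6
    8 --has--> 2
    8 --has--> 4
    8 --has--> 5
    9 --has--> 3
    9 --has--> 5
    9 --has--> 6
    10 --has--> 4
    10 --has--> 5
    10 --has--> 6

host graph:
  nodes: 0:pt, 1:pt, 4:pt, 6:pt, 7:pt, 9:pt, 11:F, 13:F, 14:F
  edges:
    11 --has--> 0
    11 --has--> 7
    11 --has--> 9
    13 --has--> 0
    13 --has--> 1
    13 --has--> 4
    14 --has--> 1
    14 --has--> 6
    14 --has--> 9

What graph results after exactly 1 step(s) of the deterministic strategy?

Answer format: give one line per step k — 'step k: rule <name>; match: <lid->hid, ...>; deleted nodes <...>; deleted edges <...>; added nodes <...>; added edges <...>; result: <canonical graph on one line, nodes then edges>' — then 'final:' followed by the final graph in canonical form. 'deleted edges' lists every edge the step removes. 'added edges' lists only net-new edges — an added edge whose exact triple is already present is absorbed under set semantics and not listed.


step 1: rule r1; match: 0->11, 1->0, 2->7, 3->9; deleted nodes 11; deleted edges (11,0,has); (11,7,has); (11,9,has); added nodes 15, 16, 17, 18, 19, 20, 21; added edges (18,0,has); (18,15,has); (18,17,has); (19,7,has); (19,15,has); (19,16,has); (20,9,has); (20,16,has); (20,17,has); (21,15,has); (21,16,has); (21,17,has); result: nodes: 0:pt, 1:pt, 4:pt, 6:pt, 7:pt, 9:pt, 13:F, 14:F, 15:pt, 16:pt, 17:pt, 18:F, 19:F, 20:F, 21:F edges: (13,0,has); (13,1,has); (13,4,has); (14,1,has); (14,6,has); (14,9,has); (18,0,has); (18,15,has); (18,17,has); (19,7,has); (19,15,has); (19,16,has); (20,9,has); (20,16,has); (20,17,has); (21,15,has); (21,16,has); (21,17,has)
final:
nodes: 0:pt, 1:pt, 4:pt, 6:pt, 7:pt, 9:pt, 13:F, 14:F, 15:pt, 16:pt, 17:pt, 18:F, 19:F, 20:F, 21:F
edges: (13,0,has); (13,1,has); (13,4,has); (14,1,has); (14,6,has); (14,9,has); (18,0,has); (18,15,has); (18,17,has); (19,7,has); (19,15,has); (19,16,has); (20,9,has); (20,16,has); (20,17,has); (21,15,has); (21,16,has); (21,17,has)


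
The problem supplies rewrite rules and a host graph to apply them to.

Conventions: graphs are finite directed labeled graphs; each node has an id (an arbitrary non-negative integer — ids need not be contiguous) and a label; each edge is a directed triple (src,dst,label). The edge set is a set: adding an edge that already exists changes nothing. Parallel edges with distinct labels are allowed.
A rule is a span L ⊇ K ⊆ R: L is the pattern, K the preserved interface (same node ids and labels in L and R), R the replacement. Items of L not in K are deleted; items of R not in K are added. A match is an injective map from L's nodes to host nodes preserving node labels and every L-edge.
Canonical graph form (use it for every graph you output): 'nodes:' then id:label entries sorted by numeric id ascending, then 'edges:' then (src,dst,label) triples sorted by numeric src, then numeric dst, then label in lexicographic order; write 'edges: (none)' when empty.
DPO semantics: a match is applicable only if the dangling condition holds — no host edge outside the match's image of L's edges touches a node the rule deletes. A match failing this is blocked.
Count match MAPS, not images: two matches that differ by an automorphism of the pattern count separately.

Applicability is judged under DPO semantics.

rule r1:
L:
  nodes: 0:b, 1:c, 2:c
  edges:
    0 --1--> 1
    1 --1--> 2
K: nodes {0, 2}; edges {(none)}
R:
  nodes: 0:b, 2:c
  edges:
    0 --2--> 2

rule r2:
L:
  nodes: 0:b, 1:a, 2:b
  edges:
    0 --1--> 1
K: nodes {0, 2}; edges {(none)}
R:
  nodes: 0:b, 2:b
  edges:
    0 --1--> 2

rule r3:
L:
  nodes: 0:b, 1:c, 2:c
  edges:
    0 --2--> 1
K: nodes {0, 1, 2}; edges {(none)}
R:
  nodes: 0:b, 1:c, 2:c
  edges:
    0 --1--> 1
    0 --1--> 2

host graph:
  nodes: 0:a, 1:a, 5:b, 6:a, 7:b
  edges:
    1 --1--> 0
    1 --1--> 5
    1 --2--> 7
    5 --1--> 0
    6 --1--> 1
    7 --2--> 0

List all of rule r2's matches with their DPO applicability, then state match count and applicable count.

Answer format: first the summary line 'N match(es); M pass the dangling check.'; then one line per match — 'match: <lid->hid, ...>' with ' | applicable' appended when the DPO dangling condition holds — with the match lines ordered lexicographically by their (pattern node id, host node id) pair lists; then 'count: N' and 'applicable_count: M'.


1 match(es); 0 pass the dangling check.
match: 0->5, 1->0, 2->7
count: 1
applicable_count: 0


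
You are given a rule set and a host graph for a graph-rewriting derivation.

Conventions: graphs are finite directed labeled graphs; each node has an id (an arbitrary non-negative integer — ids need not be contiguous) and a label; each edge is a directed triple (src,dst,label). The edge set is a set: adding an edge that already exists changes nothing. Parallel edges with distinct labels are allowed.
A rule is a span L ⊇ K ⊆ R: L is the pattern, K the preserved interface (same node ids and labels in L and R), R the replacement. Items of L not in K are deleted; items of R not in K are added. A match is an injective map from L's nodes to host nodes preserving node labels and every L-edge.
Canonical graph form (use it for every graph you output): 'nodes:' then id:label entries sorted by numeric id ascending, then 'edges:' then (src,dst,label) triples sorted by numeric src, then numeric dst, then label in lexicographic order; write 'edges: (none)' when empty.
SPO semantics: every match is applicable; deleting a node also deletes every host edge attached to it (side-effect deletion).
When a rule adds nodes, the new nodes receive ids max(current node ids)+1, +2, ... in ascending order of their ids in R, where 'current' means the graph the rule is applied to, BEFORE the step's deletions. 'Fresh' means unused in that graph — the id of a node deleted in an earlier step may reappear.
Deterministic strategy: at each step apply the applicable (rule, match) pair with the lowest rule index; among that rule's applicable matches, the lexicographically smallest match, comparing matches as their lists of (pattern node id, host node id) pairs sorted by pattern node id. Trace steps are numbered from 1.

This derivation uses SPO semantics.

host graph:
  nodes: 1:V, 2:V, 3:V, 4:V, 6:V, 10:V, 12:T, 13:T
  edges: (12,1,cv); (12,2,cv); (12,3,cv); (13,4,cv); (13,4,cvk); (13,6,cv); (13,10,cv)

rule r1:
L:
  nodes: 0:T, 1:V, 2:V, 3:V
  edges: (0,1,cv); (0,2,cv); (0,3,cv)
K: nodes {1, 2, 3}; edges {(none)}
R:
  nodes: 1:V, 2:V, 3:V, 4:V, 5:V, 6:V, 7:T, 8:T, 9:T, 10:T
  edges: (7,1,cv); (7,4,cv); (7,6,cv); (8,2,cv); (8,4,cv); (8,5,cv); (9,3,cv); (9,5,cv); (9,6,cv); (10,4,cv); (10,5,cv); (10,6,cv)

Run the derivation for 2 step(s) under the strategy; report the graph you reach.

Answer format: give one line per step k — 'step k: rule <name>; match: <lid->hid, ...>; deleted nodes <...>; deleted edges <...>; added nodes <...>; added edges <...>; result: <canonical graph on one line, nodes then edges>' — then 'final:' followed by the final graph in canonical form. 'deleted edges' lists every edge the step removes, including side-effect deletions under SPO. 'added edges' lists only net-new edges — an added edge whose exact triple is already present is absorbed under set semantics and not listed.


step 1: rule r1; match: 0->12, 1->1, 2->2, 3->3; deleted nodes 12; deleted edges (12,1,cv); (12,2,cv); (12,3,cv); added nodes 14, 15, 16, 17, 18, 19, 20; added edges (17,1,cv); (17,14,cv); (17,16,cv); (18,2,cv); (18,14,cv); (18,15,cv); (19,3,cv); (19,15,cv); (19,16,cv); (20,14,cv); (20,15,cv); (20,16,cv); result: nodes: 1:V, 2:V, 3:V, 4:V, 6:V, 10:V, 13:T, 14:V, 15:V, 16:V, 17:T, 18:T, 19:T, 20:T edges: (13,4,cv); (13,4,cvk); (13,6,cv); (13,10,cv); (17,1,cv); (17,14,cv); (17,16,cv); (18,2,cv); (18,14,cv); (18,15,cv); (19,3,cv); (19,15,cv); (19,16,cv); (20,14,cv); (20,15,cv); (20,16,cv)
step 2: rule r1; match: 0->13, 1->4, 2->6, 3->10; deleted nodes 13; deleted edges (13,4,cv); (13,4,cvk); (13,6,cv); (13,10,cv); added nodes 21, 22, 23, 24, 25, 26, 27; added edges (24,4,cv); (24,21,cv); (24,23,cv); (25,6,cv); (25,21,cv); (25,22,cv); (26,10,cv); (26,22,cv); (26,23,cv); (27,21,cv); (27,22,cv); (27,23,cv); result: nodes: 1:V, 2:V, 3:V, 4:V, 6:V, 10:V, 14:V, 15:V, 16:V, 17:T, 18:T, 19:T, 20:T, 21:V, 22:V, 23:V, 24:T, 25:T, 26:T, 27:T edges: (17,1,cv); (17,14,cv); (17,16,cv); (18,2,cv); (18,14,cv); (18,15,cv); (19,3,cv); (19,15,cv); (19,16,cv); (20,14,cv); (20,15,cv); (20,16,cv); (24,4,cv); (24,21,cv); (24,23,cv); (25,6,cv); (25,21,cv); (25,22,cv); (26,10,cv); (26,22,cv); (26,23,cv); (27,21,cv); (27,22,cv); (27,23,cv)
final:
nodes: 1:V, 2:V, 3:V, 4:V, 6:V, 10:V, 14:V, 15:V, 16:V, 17:T, 18:T, 19:T, 20:T, 21:V, 22:V, 23:V, 24:T, 25:T, 26:T, 27:T
edges: (17,1,cv); (17,14,cv); (17,16,cv); (18,2,cv); (18,14,cv); (18,15,cv); (19,3,cv); (19,15,cv); (19,16,cv); (20,14,cv); (20,15,cv); (20,16,cv); (24,4,cv); (24,21,cv); (24,23,cv); (25,6,cv); (25,21,cv); (25,22,cv); (26,10,cv); (26,22,cv); (26,23,cv); (27,21,cv); (27,22,cv); (27,23,cv)


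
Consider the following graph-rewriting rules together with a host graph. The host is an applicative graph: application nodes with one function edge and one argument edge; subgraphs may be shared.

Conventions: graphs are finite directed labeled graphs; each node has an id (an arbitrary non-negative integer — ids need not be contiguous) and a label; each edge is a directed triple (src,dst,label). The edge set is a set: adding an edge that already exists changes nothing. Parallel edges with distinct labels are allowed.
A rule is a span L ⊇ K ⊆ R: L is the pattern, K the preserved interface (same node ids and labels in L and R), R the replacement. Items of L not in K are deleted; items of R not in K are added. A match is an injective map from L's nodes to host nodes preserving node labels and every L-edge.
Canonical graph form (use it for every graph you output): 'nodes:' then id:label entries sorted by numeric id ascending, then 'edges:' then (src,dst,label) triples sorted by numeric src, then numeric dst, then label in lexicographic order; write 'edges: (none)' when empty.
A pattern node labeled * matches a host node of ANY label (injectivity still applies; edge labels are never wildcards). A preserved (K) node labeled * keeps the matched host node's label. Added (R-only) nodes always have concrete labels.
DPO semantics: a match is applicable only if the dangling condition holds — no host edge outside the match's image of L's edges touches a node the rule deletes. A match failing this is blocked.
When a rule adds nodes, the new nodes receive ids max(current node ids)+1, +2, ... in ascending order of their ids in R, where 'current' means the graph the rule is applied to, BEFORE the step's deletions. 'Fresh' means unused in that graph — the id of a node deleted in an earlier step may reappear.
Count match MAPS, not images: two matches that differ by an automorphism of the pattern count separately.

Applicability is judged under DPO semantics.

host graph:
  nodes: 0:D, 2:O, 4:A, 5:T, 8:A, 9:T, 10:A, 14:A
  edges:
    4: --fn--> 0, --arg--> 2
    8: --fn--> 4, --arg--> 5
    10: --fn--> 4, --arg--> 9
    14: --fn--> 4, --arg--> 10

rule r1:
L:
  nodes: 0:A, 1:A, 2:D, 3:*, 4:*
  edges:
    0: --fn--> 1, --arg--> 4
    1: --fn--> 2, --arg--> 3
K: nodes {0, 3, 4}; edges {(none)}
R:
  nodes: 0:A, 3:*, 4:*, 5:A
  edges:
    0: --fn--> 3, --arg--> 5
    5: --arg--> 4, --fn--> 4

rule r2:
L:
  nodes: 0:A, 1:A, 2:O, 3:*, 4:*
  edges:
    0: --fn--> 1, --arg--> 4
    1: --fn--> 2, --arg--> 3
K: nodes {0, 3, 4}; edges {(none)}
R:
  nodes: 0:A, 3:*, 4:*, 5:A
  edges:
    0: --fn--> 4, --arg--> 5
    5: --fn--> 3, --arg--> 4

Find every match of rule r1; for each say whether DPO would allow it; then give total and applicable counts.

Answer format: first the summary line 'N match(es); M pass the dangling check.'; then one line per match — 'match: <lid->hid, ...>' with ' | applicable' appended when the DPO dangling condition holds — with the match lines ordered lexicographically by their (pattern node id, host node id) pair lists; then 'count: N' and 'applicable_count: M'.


3 match(es); 0 pass the dangling check.
match: 0->8, 1->4, 2->0, 3->2, 4->5
match: 0->10, 1->4, 2->0, 3->2, 4->9
match: 0->14, 1->4, 2->0, 3->2, 4->10
count: 3
applicable_count: 0


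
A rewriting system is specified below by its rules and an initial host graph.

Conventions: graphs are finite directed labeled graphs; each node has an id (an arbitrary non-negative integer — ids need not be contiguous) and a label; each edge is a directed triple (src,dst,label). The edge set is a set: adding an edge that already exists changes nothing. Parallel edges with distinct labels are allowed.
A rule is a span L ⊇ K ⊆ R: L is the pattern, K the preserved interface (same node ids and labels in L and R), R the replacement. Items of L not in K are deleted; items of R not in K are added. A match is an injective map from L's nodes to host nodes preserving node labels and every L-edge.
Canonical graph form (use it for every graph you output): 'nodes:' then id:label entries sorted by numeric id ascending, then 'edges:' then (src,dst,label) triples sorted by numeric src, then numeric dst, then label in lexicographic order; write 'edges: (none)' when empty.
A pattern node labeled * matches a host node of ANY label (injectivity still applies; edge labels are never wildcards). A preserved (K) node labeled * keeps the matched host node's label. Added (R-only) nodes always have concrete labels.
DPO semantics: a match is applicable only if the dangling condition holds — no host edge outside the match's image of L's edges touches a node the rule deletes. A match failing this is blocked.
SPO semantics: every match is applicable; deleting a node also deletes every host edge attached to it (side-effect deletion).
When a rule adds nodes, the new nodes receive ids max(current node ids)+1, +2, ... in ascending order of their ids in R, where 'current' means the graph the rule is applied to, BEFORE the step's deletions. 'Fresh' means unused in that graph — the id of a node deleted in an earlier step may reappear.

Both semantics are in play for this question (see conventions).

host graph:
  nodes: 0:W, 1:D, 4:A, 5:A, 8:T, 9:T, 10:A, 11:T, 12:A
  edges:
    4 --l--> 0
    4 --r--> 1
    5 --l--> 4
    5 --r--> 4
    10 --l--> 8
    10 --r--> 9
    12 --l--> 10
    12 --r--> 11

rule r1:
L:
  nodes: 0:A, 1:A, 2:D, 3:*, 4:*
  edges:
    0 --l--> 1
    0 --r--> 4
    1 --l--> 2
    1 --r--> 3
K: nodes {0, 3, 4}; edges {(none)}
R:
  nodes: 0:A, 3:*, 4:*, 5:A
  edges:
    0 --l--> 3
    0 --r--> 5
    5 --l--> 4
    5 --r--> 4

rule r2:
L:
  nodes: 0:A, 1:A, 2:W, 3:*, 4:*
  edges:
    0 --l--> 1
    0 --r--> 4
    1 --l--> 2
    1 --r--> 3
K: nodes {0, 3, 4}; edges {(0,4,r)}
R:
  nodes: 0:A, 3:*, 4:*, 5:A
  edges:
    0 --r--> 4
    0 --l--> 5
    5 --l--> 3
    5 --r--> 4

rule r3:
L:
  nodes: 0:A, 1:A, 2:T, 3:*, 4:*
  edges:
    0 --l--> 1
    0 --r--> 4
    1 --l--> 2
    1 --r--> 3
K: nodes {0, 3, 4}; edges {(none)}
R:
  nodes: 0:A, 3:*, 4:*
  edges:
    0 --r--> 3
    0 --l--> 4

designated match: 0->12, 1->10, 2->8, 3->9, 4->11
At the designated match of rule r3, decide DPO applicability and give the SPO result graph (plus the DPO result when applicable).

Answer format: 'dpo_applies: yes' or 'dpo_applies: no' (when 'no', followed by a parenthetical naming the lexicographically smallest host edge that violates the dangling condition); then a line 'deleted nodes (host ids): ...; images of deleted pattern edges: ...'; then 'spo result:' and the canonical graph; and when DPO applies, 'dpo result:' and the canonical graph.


dpo_applies: yes
deleted nodes (host ids): 8, 10; images of deleted pattern edges: (10,8,l); (10,9,r); (12,10,l); (12,11,r)
spo result:
nodes: 0:W, 1:D, 4:A, 5:A, 9:T, 11:T, 12:A
edges: (4,0,l); (4,1,r); (5,4,l); (5,4,r); (12,9,r); (12,11,l)
dpo result:
nodes: 0:W, 1:D, 4:A, 5:A, 9:T, 11:T, 12:A
edges: (4,0,l); (4,1,r); (5,4,l); (5,4,r); (12,9,r); (12,11,l)
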